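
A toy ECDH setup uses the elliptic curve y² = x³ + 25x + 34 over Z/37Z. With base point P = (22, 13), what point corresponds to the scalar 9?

Repeated addition: build up to 9P.
2P: tangent at (22, 13): λ = (3·22² + 25)/(2·13) ≡ 34/26. 26⁻¹ ≡ 10 (mod 37), so λ ≡ 34·10 ≡ 7.
  x = λ² - 22 - 22 = 49 - 44 ≡ 5; y = λ·(22 - 5) - 13 ≡ 32. → (5, 32)
3P: (5, 32) + (22, 13). λ = (13 - 32)/(22 - 5) ≡ 18/17 mod 37. 17⁻¹ ≡ 24 (mod 37), so λ ≡ 25.
  x = λ² - 5 - 22 = 625 - 27 ≡ 6; y = λ·(5 - 6) - 32 ≡ 17. → (6, 17)
4P: (6, 17) + (22, 13). λ = (13 - 17)/(22 - 6) ≡ 33/16 mod 37. 16⁻¹ ≡ 7 (mod 37), so λ ≡ 9.
  x = λ² - 6 - 22 = 81 - 28 ≡ 16; y = λ·(6 - 16) - 17 ≡ 4. → (16, 4)
5P: (16, 4) + (22, 13). λ = (13 - 4)/(22 - 16) ≡ 9/6 mod 37. 6⁻¹ ≡ 31 (mod 37) since 6·31 = 186 ≡ 1, so λ ≡ 20.
  x = λ² - 16 - 22 = 400 - 38 ≡ 29; y = λ·(16 - 29) - 4 ≡ 32. → (29, 32)
6P: (29, 32) + (22, 13). λ = (13 - 32)/(22 - 29) ≡ 18/30 mod 37. 30⁻¹ ≡ 21 (mod 37), so λ ≡ 8.
  x = λ² - 29 - 22 = 64 - 51 ≡ 13; y = λ·(29 - 13) - 32 ≡ 22. → (13, 22)
7P: (13, 22) + (22, 13). λ = (13 - 22)/(22 - 13) ≡ 28/9 mod 37. 9⁻¹ ≡ 33 (mod 37), so λ ≡ 36.
  x = λ² - 13 - 22 = 1296 - 35 ≡ 3; y = λ·(13 - 3) - 22 ≡ 5. → (3, 5)
8P: (3, 5) + (22, 13). λ = (13 - 5)/(22 - 3) ≡ 8/19 mod 37. 19⁻¹ ≡ 2 (mod 37) since 19·2 = 38 ≡ 1, so λ ≡ 16.
  x = λ² - 3 - 22 = 256 - 25 ≡ 9; y = λ·(3 - 9) - 5 ≡ 10. → (9, 10)
9P: (9, 10) + (22, 13). λ = (13 - 10)/(22 - 9) ≡ 3/13 mod 37. 13⁻¹ ≡ 20 (mod 37) since 13·20 = 260 ≡ 1, so λ ≡ 23.
  x = λ² - 9 - 22 = 529 - 31 ≡ 17; y = λ·(9 - 17) - 10 ≡ 28. → (17, 28)

(17, 28)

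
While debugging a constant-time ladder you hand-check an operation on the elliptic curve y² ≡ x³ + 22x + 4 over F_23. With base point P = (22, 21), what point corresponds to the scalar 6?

Repeated addition: build up to 6P.
2P: tangent at (22, 21): λ = (3·22² + 22)/(2·21) ≡ 2/19. 19⁻¹ ≡ 17 (mod 23) since 19·17 = 323 ≡ 1, so λ ≡ 2·17 ≡ 11.
  x = λ² - 22 - 22 = 121 - 44 ≡ 8; y = λ·(22 - 8) - 21 ≡ 18. → (8, 18)
3P: (8, 18) + (22, 21). λ = (21 - 18)/(22 - 8) ≡ 3/14 mod 23. 14⁻¹ ≡ 5 (mod 23), so λ ≡ 15.
  x = λ² - 8 - 22 = 225 - 30 ≡ 11; y = λ·(8 - 11) - 18 ≡ 6. → (11, 6)
4P: (11, 6) + (22, 21). λ = (21 - 6)/(22 - 11) ≡ 15/11 mod 23. 11⁻¹ ≡ 21 (mod 23), so λ ≡ 16.
  x = λ² - 11 - 22 = 256 - 33 ≡ 16; y = λ·(11 - 16) - 6 ≡ 6. → (16, 6)
5P: (16, 6) + (22, 21). λ = (21 - 6)/(22 - 16) ≡ 15/6 mod 23. 6⁻¹ ≡ 4 (mod 23) since 6·4 = 24 ≡ 1, so λ ≡ 14.
  x = λ² - 16 - 22 = 196 - 38 ≡ 20; y = λ·(16 - 20) - 6 ≡ 7. → (20, 7)
6P: (20, 7) + (22, 21). λ = (21 - 7)/(22 - 20) ≡ 14/2 mod 23. 2⁻¹ ≡ 12 (mod 23), so λ ≡ 7.
  x = λ² - 20 - 22 = 49 - 42 ≡ 7; y = λ·(20 - 7) - 7 ≡ 15. → (7, 15)

(7, 15)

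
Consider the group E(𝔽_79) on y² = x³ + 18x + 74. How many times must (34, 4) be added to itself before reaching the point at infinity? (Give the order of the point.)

12

2P: tangent at (34, 4): λ = (3·34² + 18)/(2·4) ≡ 10/8. 8⁻¹ ≡ 10 (mod 79), so λ ≡ 10·10 ≡ 21.
  x = λ² - 34 - 34 = 441 - 68 ≡ 57; y = λ·(34 - 57) - 4 ≡ 66. → (57, 66)
3P: (57, 66) + (34, 4). λ = (4 - 66)/(34 - 57) ≡ 17/56 mod 79. 56⁻¹ ≡ 24 (mod 79) since 56·24 = 1344 ≡ 1, so λ ≡ 13.
  x = λ² - 57 - 34 = 169 - 91 ≡ 78; y = λ·(57 - 78) - 66 ≡ 56. → (78, 56)
4P: (78, 56) + (34, 4). λ = (4 - 56)/(34 - 78) ≡ 27/35 mod 79. 35⁻¹ ≡ 70 (mod 79), so λ ≡ 73.
  x = λ² - 78 - 34 = 5329 - 112 ≡ 3; y = λ·(78 - 3) - 56 ≡ 47. → (3, 47)
5P: (3, 47) + (34, 4). λ = (4 - 47)/(34 - 3) ≡ 36/31 mod 79. 31⁻¹ ≡ 51 (mod 79), so λ ≡ 19.
  x = λ² - 3 - 34 = 361 - 37 ≡ 8; y = λ·(3 - 8) - 47 ≡ 16. → (8, 16)
6P: (8, 16) + (34, 4). λ = (4 - 16)/(34 - 8) ≡ 67/26 mod 79. 26⁻¹ ≡ 76 (mod 79), so λ ≡ 36.
  x = λ² - 8 - 34 = 1296 - 42 ≡ 69; y = λ·(8 - 69) - 16 ≡ 0. → (69, 0)
7P: (69, 0) + (34, 4). λ = (4 - 0)/(34 - 69) ≡ 4/44 mod 79. 44⁻¹ ≡ 9 (mod 79), so λ ≡ 36.
  x = λ² - 69 - 34 = 1296 - 103 ≡ 8; y = λ·(69 - 8) - 0 ≡ 63. → (8, 63)
8P: (8, 63) + (34, 4). λ = (4 - 63)/(34 - 8) ≡ 20/26 mod 79. 26⁻¹ ≡ 76 (mod 79), so λ ≡ 19.
  x = λ² - 8 - 34 = 361 - 42 ≡ 3; y = λ·(8 - 3) - 63 ≡ 32. → (3, 32)
9P: (3, 32) + (34, 4). λ = (4 - 32)/(34 - 3) ≡ 51/31 mod 79. 31⁻¹ ≡ 51 (mod 79), so λ ≡ 73.
  x = λ² - 3 - 34 = 5329 - 37 ≡ 78; y = λ·(3 - 78) - 32 ≡ 23. → (78, 23)
10P: (78, 23) + (34, 4). λ = (4 - 23)/(34 - 78) ≡ 60/35 mod 79. 35⁻¹ ≡ 70 (mod 79), so λ ≡ 13.
  x = λ² - 78 - 34 = 169 - 112 ≡ 57; y = λ·(78 - 57) - 23 ≡ 13. → (57, 13)
11P: (57, 13) + (34, 4). λ = (4 - 13)/(34 - 57) ≡ 70/56 mod 79. 56⁻¹ ≡ 24 (mod 79), so λ ≡ 21.
  x = λ² - 57 - 34 = 441 - 91 ≡ 34; y = λ·(57 - 34) - 13 ≡ 75. → (34, 75)
12P: (34, 75) + (34, 4): same x and y₁ ≡ -y₂, so the sum is the point at infinity.
12P = the point at infinity, so the order is 12.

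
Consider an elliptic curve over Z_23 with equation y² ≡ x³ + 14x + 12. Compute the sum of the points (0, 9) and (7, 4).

(9, 4)

(0, 9) + (7, 4). λ = (4 - 9)/(7 - 0) ≡ 18/7 mod 23. 7⁻¹ ≡ 10 (mod 23) since 7·10 = 70 ≡ 1, so λ ≡ 19.
  x = λ² - 0 - 7 = 361 - 7 ≡ 9; y = λ·(0 - 9) - 9 ≡ 4. → (9, 4)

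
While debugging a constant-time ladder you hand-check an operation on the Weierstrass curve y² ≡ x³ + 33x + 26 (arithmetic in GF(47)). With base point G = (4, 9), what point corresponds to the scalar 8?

(37, 24)

Double-and-add on 8 = (1000)₂. Start with G = (4, 9) for the leading 1-bit.
double: tangent at (4, 9): λ = (3·4² + 33)/(2·9) ≡ 34/18. 18⁻¹ ≡ 34 (mod 47) since 18·34 = 612 ≡ 1, so λ ≡ 34·34 ≡ 28.
  x = λ² - 4 - 4 = 784 - 8 ≡ 24; y = λ·(4 - 24) - 9 ≡ 42. → (24, 42)
double: tangent at (24, 42): λ = (3·24² + 33)/(2·42) ≡ 22/37. 37⁻¹ ≡ 14 (mod 47), so λ ≡ 22·14 ≡ 26.
  x = λ² - 24 - 24 = 676 - 48 ≡ 17; y = λ·(24 - 17) - 42 ≡ 46. → (17, 46)
double: tangent at (17, 46): λ = (3·17² + 33)/(2·46) ≡ 7/45. 45⁻¹ ≡ 23 (mod 47), so λ ≡ 7·23 ≡ 20.
  x = λ² - 17 - 17 = 400 - 34 ≡ 37; y = λ·(17 - 37) - 46 ≡ 24. → (37, 24)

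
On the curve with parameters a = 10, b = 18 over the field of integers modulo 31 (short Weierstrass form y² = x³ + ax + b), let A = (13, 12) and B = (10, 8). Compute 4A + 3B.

(27, 21)

First 4A:
Double-and-add on 4 = (100)₂. Start with A = (13, 12) for the leading 1-bit.
double: tangent at (13, 12): λ = (3·13² + 10)/(2·12) ≡ 21/24. 24⁻¹ ≡ 22 (mod 31), so λ ≡ 21·22 ≡ 28.
  x = λ² - 13 - 13 = 784 - 26 ≡ 14; y = λ·(13 - 14) - 12 ≡ 22. → (14, 22)
double: tangent at (14, 22): λ = (3·14² + 10)/(2·22) ≡ 9/13. 13⁻¹ ≡ 12 (mod 31), so λ ≡ 9·12 ≡ 15.
  x = λ² - 14 - 14 = 225 - 28 ≡ 11; y = λ·(14 - 11) - 22 ≡ 23. → (11, 23)
4A = (11, 23).
Next 3B:
Repeated addition: build up to 3B.
2B: tangent at (10, 8): λ = (3·10² + 10)/(2·8) ≡ 0/16. 16⁻¹ ≡ 2 (mod 31), so λ ≡ 0·2 ≡ 0.
  x = λ² - 10 - 10 = 0 - 20 ≡ 11; y = λ·(10 - 11) - 8 ≡ 23. → (11, 23)
3B: (11, 23) + (10, 8). λ = (8 - 23)/(10 - 11) ≡ 16/30 mod 31. 30⁻¹ ≡ 30 (mod 31) since 30·30 = 900 ≡ 1, so λ ≡ 15.
  x = λ² - 11 - 10 = 225 - 21 ≡ 18; y = λ·(11 - 18) - 23 ≡ 27. → (18, 27)
3B = (18, 27).
Finally 4A + 3B:
(11, 23) + (18, 27). λ = (27 - 23)/(18 - 11) ≡ 4/7 mod 31. 7⁻¹ ≡ 9 (mod 31) since 7·9 = 63 ≡ 1, so λ ≡ 5.
  x = λ² - 11 - 18 = 25 - 29 ≡ 27; y = λ·(11 - 27) - 23 ≡ 21. → (27, 21)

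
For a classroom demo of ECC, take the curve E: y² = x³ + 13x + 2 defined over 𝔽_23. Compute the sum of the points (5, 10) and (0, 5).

(5, 10) + (0, 5). λ = (5 - 10)/(0 - 5) ≡ 18/18 mod 23. 18⁻¹ ≡ 9 (mod 23) since 18·9 = 162 ≡ 1, so λ ≡ 1.
  x = λ² - 5 - 0 = 1 - 5 ≡ 19; y = λ·(5 - 19) - 10 ≡ 22. → (19, 22)

(19, 22)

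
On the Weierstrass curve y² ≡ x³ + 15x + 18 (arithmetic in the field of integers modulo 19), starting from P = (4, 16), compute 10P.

Double-and-add on 10 = (1010)₂. Start with P = (4, 16) for the leading 1-bit.
double: tangent at (4, 16): λ = (3·4² + 15)/(2·16) ≡ 6/13. 13⁻¹ ≡ 3 (mod 19), so λ ≡ 6·3 ≡ 18.
  x = λ² - 4 - 4 = 324 - 8 ≡ 12; y = λ·(4 - 12) - 16 ≡ 11. → (12, 11)
double: tangent at (12, 11): λ = (3·12² + 15)/(2·11) ≡ 10/3. 3⁻¹ ≡ 13 (mod 19), so λ ≡ 10·13 ≡ 16.
  x = λ² - 12 - 12 = 256 - 24 ≡ 4; y = λ·(12 - 4) - 11 ≡ 3. → (4, 3)
add P: (4, 3) + (4, 16): same x and y₁ ≡ -y₂, so the sum is O.
double: O + O = O (identity).

O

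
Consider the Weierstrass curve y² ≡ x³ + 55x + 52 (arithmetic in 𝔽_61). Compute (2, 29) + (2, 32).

O

The two points share x = 2 and their y-coordinates satisfy 29 + 32 ≡ 0 (mod 61), so they are inverses. Their sum is 𝒪.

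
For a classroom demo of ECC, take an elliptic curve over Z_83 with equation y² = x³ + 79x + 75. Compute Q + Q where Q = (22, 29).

(72, 45)

tangent at (22, 29): λ = (3·22² + 79)/(2·29) ≡ 37/58. 58⁻¹ ≡ 73 (mod 83), so λ ≡ 37·73 ≡ 45.
  x = λ² - 22 - 22 = 2025 - 44 ≡ 72; y = λ·(22 - 72) - 29 ≡ 45. → (72, 45)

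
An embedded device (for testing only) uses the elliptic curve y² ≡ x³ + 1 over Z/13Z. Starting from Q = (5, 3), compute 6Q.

Double-and-add on 6 = (110)₂. Start with Q = (5, 3) for the leading 1-bit.
double: tangent at (5, 3): λ = (3·5² + 0)/(2·3) ≡ 10/6. 6⁻¹ ≡ 11 (mod 13), so λ ≡ 10·11 ≡ 6.
  x = λ² - 5 - 5 = 36 - 10 ≡ 0; y = λ·(5 - 0) - 3 ≡ 1. → (0, 1)
add Q: (0, 1) + (5, 3). λ = (3 - 1)/(5 - 0) ≡ 2/5 mod 13. 5⁻¹ ≡ 8 (mod 13) since 5·8 = 40 ≡ 1, so λ ≡ 3.
  x = λ² - 0 - 5 = 9 - 5 ≡ 4; y = λ·(0 - 4) - 1 ≡ 0. → (4, 0)
double: (4, 0) + (4, 0): same x and y₁ ≡ -y₂, so the sum is O.

O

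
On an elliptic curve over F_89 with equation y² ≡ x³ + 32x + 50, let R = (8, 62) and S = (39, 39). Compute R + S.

(8, 62) + (39, 39). λ = (39 - 62)/(39 - 8) ≡ 66/31 mod 89. 31⁻¹ ≡ 23 (mod 89), so λ ≡ 5.
  x = λ² - 8 - 39 = 25 - 47 ≡ 67; y = λ·(8 - 67) - 62 ≡ 88. → (67, 88)

(67, 88)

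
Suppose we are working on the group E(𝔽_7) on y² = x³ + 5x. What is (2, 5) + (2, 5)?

tangent at (2, 5): λ = (3·2² + 5)/(2·5) ≡ 3/3. 3⁻¹ ≡ 5 (mod 7) since 3·5 = 15 ≡ 1, so λ ≡ 3·5 ≡ 1.
  x = λ² - 2 - 2 = 1 - 4 ≡ 4; y = λ·(2 - 4) - 5 ≡ 0. → (4, 0)

(4, 0)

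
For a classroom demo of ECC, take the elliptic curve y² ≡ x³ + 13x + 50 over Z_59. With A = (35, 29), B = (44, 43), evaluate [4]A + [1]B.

(53, 13)

First 4A:
Repeated addition: build up to 4A.
2A: tangent at (35, 29): λ = (3·35² + 13)/(2·29) ≡ 30/58. 58⁻¹ ≡ 58 (mod 59), so λ ≡ 30·58 ≡ 29.
  x = λ² - 35 - 35 = 841 - 70 ≡ 4; y = λ·(35 - 4) - 29 ≡ 44. → (4, 44)
3A: (4, 44) + (35, 29). λ = (29 - 44)/(35 - 4) ≡ 44/31 mod 59. 31⁻¹ ≡ 40 (mod 59), so λ ≡ 49.
  x = λ² - 4 - 35 = 2401 - 39 ≡ 2; y = λ·(4 - 2) - 44 ≡ 54. → (2, 54)
4A: (2, 54) + (35, 29). λ = (29 - 54)/(35 - 2) ≡ 34/33 mod 59. 33⁻¹ ≡ 34 (mod 59) since 33·34 = 1122 ≡ 1, so λ ≡ 35.
  x = λ² - 2 - 35 = 1225 - 37 ≡ 8; y = λ·(2 - 8) - 54 ≡ 31. → (8, 31)
4A = (8, 31).
Finally 4A + B:
(8, 31) + (44, 43). λ = (43 - 31)/(44 - 8) ≡ 12/36 mod 59. 36⁻¹ ≡ 41 (mod 59), so λ ≡ 20.
  x = λ² - 8 - 44 = 400 - 52 ≡ 53; y = λ·(8 - 53) - 31 ≡ 13. → (53, 13)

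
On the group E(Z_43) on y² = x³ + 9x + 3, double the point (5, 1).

tangent at (5, 1): λ = (3·5² + 9)/(2·1) ≡ 41/2. 2⁻¹ ≡ 22 (mod 43), so λ ≡ 41·22 ≡ 42.
  x = λ² - 5 - 5 = 1764 - 10 ≡ 34; y = λ·(5 - 34) - 1 ≡ 28. → (34, 28)

(34, 28)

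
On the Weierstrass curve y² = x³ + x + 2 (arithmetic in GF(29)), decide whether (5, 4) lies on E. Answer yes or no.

y² = 4² ≡ 16; x³ + 1x + 2 = 132 ≡ 16 (mod 29). 16 = 16.

yes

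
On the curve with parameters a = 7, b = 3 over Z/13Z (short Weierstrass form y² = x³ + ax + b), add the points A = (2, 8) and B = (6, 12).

(6, 1)

(2, 8) + (6, 12). λ = (12 - 8)/(6 - 2) ≡ 4/4 mod 13. 4⁻¹ ≡ 10 (mod 13), so λ ≡ 1.
  x = λ² - 2 - 6 = 1 - 8 ≡ 6; y = λ·(2 - 6) - 8 ≡ 1. → (6, 1)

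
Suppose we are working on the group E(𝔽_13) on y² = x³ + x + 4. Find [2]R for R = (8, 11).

tangent at (8, 11): λ = (3·8² + 1)/(2·11) ≡ 11/9. 9⁻¹ ≡ 3 (mod 13), so λ ≡ 11·3 ≡ 7.
  x = λ² - 8 - 8 = 49 - 16 ≡ 7; y = λ·(8 - 7) - 11 ≡ 9. → (7, 9)

(7, 9)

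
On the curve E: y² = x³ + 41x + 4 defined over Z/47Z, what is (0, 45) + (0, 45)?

tangent at (0, 45): λ = (3·0² + 41)/(2·45) ≡ 41/43. 43⁻¹ ≡ 35 (mod 47), so λ ≡ 41·35 ≡ 25.
  x = λ² - 0 - 0 = 625 - 0 ≡ 14; y = λ·(0 - 14) - 45 ≡ 28. → (14, 28)

(14, 28)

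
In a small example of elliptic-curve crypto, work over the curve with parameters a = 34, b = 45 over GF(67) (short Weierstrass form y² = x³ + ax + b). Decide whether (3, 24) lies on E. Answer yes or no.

yes

y² = 24² ≡ 40; x³ + 34x + 45 = 174 ≡ 40 (mod 67). 40 = 40.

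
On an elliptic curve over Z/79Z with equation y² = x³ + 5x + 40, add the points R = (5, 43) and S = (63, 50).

(5, 43) + (63, 50). λ = (50 - 43)/(63 - 5) ≡ 7/58 mod 79. 58⁻¹ ≡ 15 (mod 79) since 58·15 = 870 ≡ 1, so λ ≡ 26.
  x = λ² - 5 - 63 = 676 - 68 ≡ 55; y = λ·(5 - 55) - 43 ≡ 0. → (55, 0)

(55, 0)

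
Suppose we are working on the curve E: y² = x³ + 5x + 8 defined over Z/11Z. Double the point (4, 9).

(6, 1)

tangent at (4, 9): λ = (3·4² + 5)/(2·9) ≡ 9/7. 7⁻¹ ≡ 8 (mod 11), so λ ≡ 9·8 ≡ 6.
  x = λ² - 4 - 4 = 36 - 8 ≡ 6; y = λ·(4 - 6) - 9 ≡ 1. → (6, 1)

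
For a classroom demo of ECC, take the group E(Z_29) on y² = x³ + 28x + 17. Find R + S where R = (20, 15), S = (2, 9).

(20, 15) + (2, 9). λ = (9 - 15)/(2 - 20) ≡ 23/11 mod 29. 11⁻¹ ≡ 8 (mod 29), so λ ≡ 10.
  x = λ² - 20 - 2 = 100 - 22 ≡ 20; y = λ·(20 - 20) - 15 ≡ 14. → (20, 14)

(20, 14)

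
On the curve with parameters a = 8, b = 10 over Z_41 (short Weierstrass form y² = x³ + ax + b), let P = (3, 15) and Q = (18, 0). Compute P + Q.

(3, 15) + (18, 0). λ = (0 - 15)/(18 - 3) ≡ 26/15 mod 41. 15⁻¹ ≡ 11 (mod 41), so λ ≡ 40.
  x = λ² - 3 - 18 = 1600 - 21 ≡ 21; y = λ·(3 - 21) - 15 ≡ 3. → (21, 3)

(21, 3)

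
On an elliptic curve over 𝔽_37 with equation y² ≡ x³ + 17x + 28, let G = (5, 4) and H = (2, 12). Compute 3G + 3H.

(26, 8)

First 3G:
Repeated addition: build up to 3G.
2G: tangent at (5, 4): λ = (3·5² + 17)/(2·4) ≡ 18/8. 8⁻¹ ≡ 14 (mod 37), so λ ≡ 18·14 ≡ 30.
  x = λ² - 5 - 5 = 900 - 10 ≡ 2; y = λ·(5 - 2) - 4 ≡ 12. → (2, 12)
3G: (2, 12) + (5, 4). λ = (4 - 12)/(5 - 2) ≡ 29/3 mod 37. 3⁻¹ ≡ 25 (mod 37), so λ ≡ 22.
  x = λ² - 2 - 5 = 484 - 7 ≡ 33; y = λ·(2 - 33) - 12 ≡ 9. → (33, 9)
3G = (33, 9).
Next 3H:
Repeated addition: build up to 3H.
2H: tangent at (2, 12): λ = (3·2² + 17)/(2·12) ≡ 29/24. 24⁻¹ ≡ 17 (mod 37), so λ ≡ 29·17 ≡ 12.
  x = λ² - 2 - 2 = 144 - 4 ≡ 29; y = λ·(2 - 29) - 12 ≡ 34. → (29, 34)
3H: (29, 34) + (2, 12). λ = (12 - 34)/(2 - 29) ≡ 15/10 mod 37. 10⁻¹ ≡ 26 (mod 37), so λ ≡ 20.
  x = λ² - 29 - 2 = 400 - 31 ≡ 36; y = λ·(29 - 36) - 34 ≡ 11. → (36, 11)
3H = (36, 11).
Finally 3G + 3H:
(33, 9) + (36, 11). λ = (11 - 9)/(36 - 33) ≡ 2/3 mod 37. 3⁻¹ ≡ 25 (mod 37), so λ ≡ 13.
  x = λ² - 33 - 36 = 169 - 69 ≡ 26; y = λ·(33 - 26) - 9 ≡ 8. → (26, 8)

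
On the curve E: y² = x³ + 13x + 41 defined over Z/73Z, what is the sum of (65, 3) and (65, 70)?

O

The two points share x = 65 and their y-coordinates satisfy 3 + 70 ≡ 0 (mod 73), so they are inverses. Their sum is the point at infinity.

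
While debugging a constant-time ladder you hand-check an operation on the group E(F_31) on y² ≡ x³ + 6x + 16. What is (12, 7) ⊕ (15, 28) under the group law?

(12, 7) + (15, 28). λ = (28 - 7)/(15 - 12) ≡ 21/3 mod 31. 3⁻¹ ≡ 21 (mod 31), so λ ≡ 7.
  x = λ² - 12 - 15 = 49 - 27 ≡ 22; y = λ·(12 - 22) - 7 ≡ 16. → (22, 16)

(22, 16)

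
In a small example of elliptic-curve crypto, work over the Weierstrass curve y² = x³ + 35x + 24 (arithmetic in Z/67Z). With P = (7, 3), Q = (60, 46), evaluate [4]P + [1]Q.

(1, 44)

First 4P:
Double-and-add on 4 = (100)₂. Start with P = (7, 3) for the leading 1-bit.
double: tangent at (7, 3): λ = (3·7² + 35)/(2·3) ≡ 48/6. 6⁻¹ ≡ 56 (mod 67) since 6·56 = 336 ≡ 1, so λ ≡ 48·56 ≡ 8.
  x = λ² - 7 - 7 = 64 - 14 ≡ 50; y = λ·(7 - 50) - 3 ≡ 55. → (50, 55)
double: tangent at (50, 55): λ = (3·50² + 35)/(2·55) ≡ 31/43. 43⁻¹ ≡ 53 (mod 67) since 43·53 = 2279 ≡ 1, so λ ≡ 31·53 ≡ 35.
  x = λ² - 50 - 50 = 1225 - 100 ≡ 53; y = λ·(50 - 53) - 55 ≡ 41. → (53, 41)
4P = (53, 41).
Finally 4P + Q:
(53, 41) + (60, 46). λ = (46 - 41)/(60 - 53) ≡ 5/7 mod 67. 7⁻¹ ≡ 48 (mod 67), so λ ≡ 39.
  x = λ² - 53 - 60 = 1521 - 113 ≡ 1; y = λ·(53 - 1) - 41 ≡ 44. → (1, 44)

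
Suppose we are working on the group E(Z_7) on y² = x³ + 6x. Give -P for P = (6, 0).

-(6, 0) = (6, -0 mod 7) = (6, 0).

(6, 0)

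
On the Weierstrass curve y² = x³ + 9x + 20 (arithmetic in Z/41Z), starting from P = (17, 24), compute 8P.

(16, 23)

Repeated addition: build up to 8P.
2P: tangent at (17, 24): λ = (3·17² + 9)/(2·24) ≡ 15/7. 7⁻¹ ≡ 6 (mod 41) since 7·6 = 42 ≡ 1, so λ ≡ 15·6 ≡ 8.
  x = λ² - 17 - 17 = 64 - 34 ≡ 30; y = λ·(17 - 30) - 24 ≡ 36. → (30, 36)
3P: (30, 36) + (17, 24). λ = (24 - 36)/(17 - 30) ≡ 29/28 mod 41. 28⁻¹ ≡ 22 (mod 41), so λ ≡ 23.
  x = λ² - 30 - 17 = 529 - 47 ≡ 31; y = λ·(30 - 31) - 36 ≡ 23. → (31, 23)
4P: (31, 23) + (17, 24). λ = (24 - 23)/(17 - 31) ≡ 1/27 mod 41. 27⁻¹ ≡ 38 (mod 41), so λ ≡ 38.
  x = λ² - 31 - 17 = 1444 - 48 ≡ 2; y = λ·(31 - 2) - 23 ≡ 13. → (2, 13)
5P: (2, 13) + (17, 24). λ = (24 - 13)/(17 - 2) ≡ 11/15 mod 41. 15⁻¹ ≡ 11 (mod 41), so λ ≡ 39.
  x = λ² - 2 - 17 = 1521 - 19 ≡ 26; y = λ·(2 - 26) - 13 ≡ 35. → (26, 35)
6P: (26, 35) + (17, 24). λ = (24 - 35)/(17 - 26) ≡ 30/32 mod 41. 32⁻¹ ≡ 9 (mod 41) since 32·9 = 288 ≡ 1, so λ ≡ 24.
  x = λ² - 26 - 17 = 576 - 43 ≡ 0; y = λ·(26 - 0) - 35 ≡ 15. → (0, 15)
7P: (0, 15) + (17, 24). λ = (24 - 15)/(17 - 0) ≡ 9/17 mod 41. 17⁻¹ ≡ 29 (mod 41) since 17·29 = 493 ≡ 1, so λ ≡ 15.
  x = λ² - 0 - 17 = 225 - 17 ≡ 3; y = λ·(0 - 3) - 15 ≡ 22. → (3, 22)
8P: (3, 22) + (17, 24). λ = (24 - 22)/(17 - 3) ≡ 2/14 mod 41. 14⁻¹ ≡ 3 (mod 41) since 14·3 = 42 ≡ 1, so λ ≡ 6.
  x = λ² - 3 - 17 = 36 - 20 ≡ 16; y = λ·(3 - 16) - 22 ≡ 23. → (16, 23)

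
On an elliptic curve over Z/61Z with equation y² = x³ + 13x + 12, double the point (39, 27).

(49, 18)

tangent at (39, 27): λ = (3·39² + 13)/(2·27) ≡ 1/54. 54⁻¹ ≡ 26 (mod 61), so λ ≡ 1·26 ≡ 26.
  x = λ² - 39 - 39 = 676 - 78 ≡ 49; y = λ·(39 - 49) - 27 ≡ 18. → (49, 18)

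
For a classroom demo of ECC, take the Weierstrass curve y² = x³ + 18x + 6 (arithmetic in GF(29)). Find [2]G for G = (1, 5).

tangent at (1, 5): λ = (3·1² + 18)/(2·5) ≡ 21/10. 10⁻¹ ≡ 3 (mod 29) since 10·3 = 30 ≡ 1, so λ ≡ 21·3 ≡ 5.
  x = λ² - 1 - 1 = 25 - 2 ≡ 23; y = λ·(1 - 23) - 5 ≡ 1. → (23, 1)

(23, 1)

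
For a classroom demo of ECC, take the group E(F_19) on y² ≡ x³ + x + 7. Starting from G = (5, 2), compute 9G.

(11, 0)

Double-and-add on 9 = (1001)₂. Start with G = (5, 2) for the leading 1-bit.
double: tangent at (5, 2): λ = (3·5² + 1)/(2·2) ≡ 0/4. 4⁻¹ ≡ 5 (mod 19) since 4·5 = 20 ≡ 1, so λ ≡ 0·5 ≡ 0.
  x = λ² - 5 - 5 = 0 - 10 ≡ 9; y = λ·(5 - 9) - 2 ≡ 17. → (9, 17)
double: tangent at (9, 17): λ = (3·9² + 1)/(2·17) ≡ 16/15. 15⁻¹ ≡ 14 (mod 19) since 15·14 = 210 ≡ 1, so λ ≡ 16·14 ≡ 15.
  x = λ² - 9 - 9 = 225 - 18 ≡ 17; y = λ·(9 - 17) - 17 ≡ 15. → (17, 15)
double: tangent at (17, 15): λ = (3·17² + 1)/(2·15) ≡ 13/11. 11⁻¹ ≡ 7 (mod 19) since 11·7 = 77 ≡ 1, so λ ≡ 13·7 ≡ 15.
  x = λ² - 17 - 17 = 225 - 34 ≡ 1; y = λ·(17 - 1) - 15 ≡ 16. → (1, 16)
add G: (1, 16) + (5, 2). λ = (2 - 16)/(5 - 1) ≡ 5/4 mod 19. 4⁻¹ ≡ 5 (mod 19), so λ ≡ 6.
  x = λ² - 1 - 5 = 36 - 6 ≡ 11; y = λ·(1 - 11) - 16 ≡ 0. → (11, 0)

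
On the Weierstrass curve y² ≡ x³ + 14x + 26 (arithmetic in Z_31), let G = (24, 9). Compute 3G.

(25, 6)

Repeated addition: build up to 3G.
2G: tangent at (24, 9): λ = (3·24² + 14)/(2·9) ≡ 6/18. 18⁻¹ ≡ 19 (mod 31), so λ ≡ 6·19 ≡ 21.
  x = λ² - 24 - 24 = 441 - 48 ≡ 21; y = λ·(24 - 21) - 9 ≡ 23. → (21, 23)
3G: (21, 23) + (24, 9). λ = (9 - 23)/(24 - 21) ≡ 17/3 mod 31. 3⁻¹ ≡ 21 (mod 31), so λ ≡ 16.
  x = λ² - 21 - 24 = 256 - 45 ≡ 25; y = λ·(21 - 25) - 23 ≡ 6. → (25, 6)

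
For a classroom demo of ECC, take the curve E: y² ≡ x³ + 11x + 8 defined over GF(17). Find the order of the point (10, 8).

8

2P: tangent at (10, 8): λ = (3·10² + 11)/(2·8) ≡ 5/16. 16⁻¹ ≡ 16 (mod 17), so λ ≡ 5·16 ≡ 12.
  x = λ² - 10 - 10 = 144 - 20 ≡ 5; y = λ·(10 - 5) - 8 ≡ 1. → (5, 1)
3P: (5, 1) + (10, 8). λ = (8 - 1)/(10 - 5) ≡ 7/5 mod 17. 5⁻¹ ≡ 7 (mod 17), so λ ≡ 15.
  x = λ² - 5 - 10 = 225 - 15 ≡ 6; y = λ·(5 - 6) - 1 ≡ 1. → (6, 1)
4P: (6, 1) + (10, 8). λ = (8 - 1)/(10 - 6) ≡ 7/4 mod 17. 4⁻¹ ≡ 13 (mod 17), so λ ≡ 6.
  x = λ² - 6 - 10 = 36 - 16 ≡ 3; y = λ·(6 - 3) - 1 ≡ 0. → (3, 0)
5P: (3, 0) + (10, 8). λ = (8 - 0)/(10 - 3) ≡ 8/7 mod 17. 7⁻¹ ≡ 5 (mod 17), so λ ≡ 6.
  x = λ² - 3 - 10 = 36 - 13 ≡ 6; y = λ·(3 - 6) - 0 ≡ 16. → (6, 16)
6P: (6, 16) + (10, 8). λ = (8 - 16)/(10 - 6) ≡ 9/4 mod 17. 4⁻¹ ≡ 13 (mod 17) since 4·13 = 52 ≡ 1, so λ ≡ 15.
  x = λ² - 6 - 10 = 225 - 16 ≡ 5; y = λ·(6 - 5) - 16 ≡ 16. → (5, 16)
7P: (5, 16) + (10, 8). λ = (8 - 16)/(10 - 5) ≡ 9/5 mod 17. 5⁻¹ ≡ 7 (mod 17) since 5·7 = 35 ≡ 1, so λ ≡ 12.
  x = λ² - 5 - 10 = 144 - 15 ≡ 10; y = λ·(5 - 10) - 16 ≡ 9. → (10, 9)
8P: (10, 9) + (10, 8): same x and y₁ ≡ -y₂, so the sum is ∞.
8P = ∞, so the order is 8.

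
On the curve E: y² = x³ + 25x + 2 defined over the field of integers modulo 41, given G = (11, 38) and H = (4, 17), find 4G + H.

First 4G:
Repeated addition: build up to 4G.
2G: tangent at (11, 38): λ = (3·11² + 25)/(2·38) ≡ 19/35. 35⁻¹ ≡ 34 (mod 41), so λ ≡ 19·34 ≡ 31.
  x = λ² - 11 - 11 = 961 - 22 ≡ 37; y = λ·(11 - 37) - 38 ≡ 17. → (37, 17)
3G: (37, 17) + (11, 38). λ = (38 - 17)/(11 - 37) ≡ 21/15 mod 41. 15⁻¹ ≡ 11 (mod 41) since 15·11 = 165 ≡ 1, so λ ≡ 26.
  x = λ² - 37 - 11 = 676 - 48 ≡ 13; y = λ·(37 - 13) - 17 ≡ 33. → (13, 33)
4G: (13, 33) + (11, 38). λ = (38 - 33)/(11 - 13) ≡ 5/39 mod 41. 39⁻¹ ≡ 20 (mod 41) since 39·20 = 780 ≡ 1, so λ ≡ 18.
  x = λ² - 13 - 11 = 324 - 24 ≡ 13; y = λ·(13 - 13) - 33 ≡ 8. → (13, 8)
4G = (13, 8).
Finally 4G + H:
(13, 8) + (4, 17). λ = (17 - 8)/(4 - 13) ≡ 9/32 mod 41. 32⁻¹ ≡ 9 (mod 41) since 32·9 = 288 ≡ 1, so λ ≡ 40.
  x = λ² - 13 - 4 = 1600 - 17 ≡ 25; y = λ·(13 - 25) - 8 ≡ 4. → (25, 4)

(25, 4)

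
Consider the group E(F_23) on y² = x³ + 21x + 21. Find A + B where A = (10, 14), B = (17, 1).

(14, 0)

(10, 14) + (17, 1). λ = (1 - 14)/(17 - 10) ≡ 10/7 mod 23. 7⁻¹ ≡ 10 (mod 23) since 7·10 = 70 ≡ 1, so λ ≡ 8.
  x = λ² - 10 - 17 = 64 - 27 ≡ 14; y = λ·(10 - 14) - 14 ≡ 0. → (14, 0)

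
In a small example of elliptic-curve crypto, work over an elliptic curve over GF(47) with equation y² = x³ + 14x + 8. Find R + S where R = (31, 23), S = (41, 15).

(31, 23) + (41, 15). λ = (15 - 23)/(41 - 31) ≡ 39/10 mod 47. 10⁻¹ ≡ 33 (mod 47) since 10·33 = 330 ≡ 1, so λ ≡ 18.
  x = λ² - 31 - 41 = 324 - 72 ≡ 17; y = λ·(31 - 17) - 23 ≡ 41. → (17, 41)

(17, 41)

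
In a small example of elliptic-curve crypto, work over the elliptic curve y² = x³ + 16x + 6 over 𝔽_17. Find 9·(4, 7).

Write P = (4, 7).
Repeated addition: build up to 9P.
2P: tangent at (4, 7): λ = (3·4² + 16)/(2·7) ≡ 13/14. 14⁻¹ ≡ 11 (mod 17), so λ ≡ 13·11 ≡ 7.
  x = λ² - 4 - 4 = 49 - 8 ≡ 7; y = λ·(4 - 7) - 7 ≡ 6. → (7, 6)
3P: (7, 6) + (4, 7). λ = (7 - 6)/(4 - 7) ≡ 1/14 mod 17. 14⁻¹ ≡ 11 (mod 17), so λ ≡ 11.
  x = λ² - 7 - 4 = 121 - 11 ≡ 8; y = λ·(7 - 8) - 6 ≡ 0. → (8, 0)
4P: (8, 0) + (4, 7). λ = (7 - 0)/(4 - 8) ≡ 7/13 mod 17. 13⁻¹ ≡ 4 (mod 17) since 13·4 = 52 ≡ 1, so λ ≡ 11.
  x = λ² - 8 - 4 = 121 - 12 ≡ 7; y = λ·(8 - 7) - 0 ≡ 11. → (7, 11)
5P: (7, 11) + (4, 7). λ = (7 - 11)/(4 - 7) ≡ 13/14 mod 17. 14⁻¹ ≡ 11 (mod 17), so λ ≡ 7.
  x = λ² - 7 - 4 = 49 - 11 ≡ 4; y = λ·(7 - 4) - 11 ≡ 10. → (4, 10)
6P: (4, 10) + (4, 7): same x and y₁ ≡ -y₂, so the sum is the point at infinity.
7P: the point at infinity + (4, 7) = (4, 7) (identity).
8P: tangent at (4, 7): λ = (3·4² + 16)/(2·7) ≡ 13/14. 14⁻¹ ≡ 11 (mod 17), so λ ≡ 13·11 ≡ 7.
  x = λ² - 4 - 4 = 49 - 8 ≡ 7; y = λ·(4 - 7) - 7 ≡ 6. → (7, 6)
9P: (7, 6) + (4, 7). λ = (7 - 6)/(4 - 7) ≡ 1/14 mod 17. 14⁻¹ ≡ 11 (mod 17) since 14·11 = 154 ≡ 1, so λ ≡ 11.
  x = λ² - 7 - 4 = 121 - 11 ≡ 8; y = λ·(7 - 8) - 6 ≡ 0. → (8, 0)

(8, 0)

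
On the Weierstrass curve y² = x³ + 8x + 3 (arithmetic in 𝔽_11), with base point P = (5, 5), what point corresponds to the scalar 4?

O

Repeated addition: build up to 4P.
2P: tangent at (5, 5): λ = (3·5² + 8)/(2·5) ≡ 6/10. 10⁻¹ ≡ 10 (mod 11), so λ ≡ 6·10 ≡ 5.
  x = λ² - 5 - 5 = 25 - 10 ≡ 4; y = λ·(5 - 4) - 5 ≡ 0. → (4, 0)
3P: (4, 0) + (5, 5). λ = (5 - 0)/(5 - 4) ≡ 5/1 mod 11. 1⁻¹ ≡ 1 (mod 11), so λ ≡ 5.
  x = λ² - 4 - 5 = 25 - 9 ≡ 5; y = λ·(4 - 5) - 0 ≡ 6. → (5, 6)
4P: (5, 6) + (5, 5): same x and y₁ ≡ -y₂, so the sum is ∞.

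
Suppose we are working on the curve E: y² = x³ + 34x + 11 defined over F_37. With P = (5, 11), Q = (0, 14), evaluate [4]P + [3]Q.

First 4P:
Repeated addition: build up to 4P.
2P: tangent at (5, 11): λ = (3·5² + 34)/(2·11) ≡ 35/22. 22⁻¹ ≡ 32 (mod 37), so λ ≡ 35·32 ≡ 10.
  x = λ² - 5 - 5 = 100 - 10 ≡ 16; y = λ·(5 - 16) - 11 ≡ 27. → (16, 27)
3P: (16, 27) + (5, 11). λ = (11 - 27)/(5 - 16) ≡ 21/26 mod 37. 26⁻¹ ≡ 10 (mod 37), so λ ≡ 25.
  x = λ² - 16 - 5 = 625 - 21 ≡ 12; y = λ·(16 - 12) - 27 ≡ 36. → (12, 36)
4P: (12, 36) + (5, 11). λ = (11 - 36)/(5 - 12) ≡ 12/30 mod 37. 30⁻¹ ≡ 21 (mod 37), so λ ≡ 30.
  x = λ² - 12 - 5 = 900 - 17 ≡ 32; y = λ·(12 - 32) - 36 ≡ 30. → (32, 30)
4P = (32, 30).
Next 3Q:
Repeated addition: build up to 3Q.
2Q: tangent at (0, 14): λ = (3·0² + 34)/(2·14) ≡ 34/28. 28⁻¹ ≡ 4 (mod 37) since 28·4 = 112 ≡ 1, so λ ≡ 34·4 ≡ 25.
  x = λ² - 0 - 0 = 625 - 0 ≡ 33; y = λ·(0 - 33) - 14 ≡ 12. → (33, 12)
3Q: (33, 12) + (0, 14). λ = (14 - 12)/(0 - 33) ≡ 2/4 mod 37. 4⁻¹ ≡ 28 (mod 37), so λ ≡ 19.
  x = λ² - 33 - 0 = 361 - 33 ≡ 32; y = λ·(33 - 32) - 12 ≡ 7. → (32, 7)
3Q = (32, 7).
Finally 4P + 3Q:
(32, 30) + (32, 7): same x and y₁ ≡ -y₂, so the sum is O.

O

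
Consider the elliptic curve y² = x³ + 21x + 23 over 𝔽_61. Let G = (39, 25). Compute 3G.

(34, 5)

Repeated addition: build up to 3G.
2G: tangent at (39, 25): λ = (3·39² + 21)/(2·25) ≡ 9/50. 50⁻¹ ≡ 11 (mod 61), so λ ≡ 9·11 ≡ 38.
  x = λ² - 39 - 39 = 1444 - 78 ≡ 24; y = λ·(39 - 24) - 25 ≡ 57. → (24, 57)
3G: (24, 57) + (39, 25). λ = (25 - 57)/(39 - 24) ≡ 29/15 mod 61. 15⁻¹ ≡ 57 (mod 61) since 15·57 = 855 ≡ 1, so λ ≡ 6.
  x = λ² - 24 - 39 = 36 - 63 ≡ 34; y = λ·(24 - 34) - 57 ≡ 5. → (34, 5)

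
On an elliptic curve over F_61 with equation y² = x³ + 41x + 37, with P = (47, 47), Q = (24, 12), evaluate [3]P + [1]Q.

First 3P:
Repeated addition: build up to 3P.
2P: tangent at (47, 47): λ = (3·47² + 41)/(2·47) ≡ 19/33. 33⁻¹ ≡ 37 (mod 61) since 33·37 = 1221 ≡ 1, so λ ≡ 19·37 ≡ 32.
  x = λ² - 47 - 47 = 1024 - 94 ≡ 15; y = λ·(47 - 15) - 47 ≡ 1. → (15, 1)
3P: (15, 1) + (47, 47). λ = (47 - 1)/(47 - 15) ≡ 46/32 mod 61. 32⁻¹ ≡ 21 (mod 61) since 32·21 = 672 ≡ 1, so λ ≡ 51.
  x = λ² - 15 - 47 = 2601 - 62 ≡ 38; y = λ·(15 - 38) - 1 ≡ 46. → (38, 46)
3P = (38, 46).
Finally 3P + Q:
(38, 46) + (24, 12). λ = (12 - 46)/(24 - 38) ≡ 27/47 mod 61. 47⁻¹ ≡ 13 (mod 61) since 47·13 = 611 ≡ 1, so λ ≡ 46.
  x = λ² - 38 - 24 = 2116 - 62 ≡ 41; y = λ·(38 - 41) - 46 ≡ 60. → (41, 60)

(41, 60)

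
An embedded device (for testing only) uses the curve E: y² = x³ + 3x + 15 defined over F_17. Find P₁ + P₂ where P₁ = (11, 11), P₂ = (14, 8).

(10, 5)

(11, 11) + (14, 8). λ = (8 - 11)/(14 - 11) ≡ 14/3 mod 17. 3⁻¹ ≡ 6 (mod 17), so λ ≡ 16.
  x = λ² - 11 - 14 = 256 - 25 ≡ 10; y = λ·(11 - 10) - 11 ≡ 5. → (10, 5)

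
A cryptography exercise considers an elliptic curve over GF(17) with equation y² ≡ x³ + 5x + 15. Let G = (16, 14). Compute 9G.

Repeated addition: build up to 9G.
2G: tangent at (16, 14): λ = (3·16² + 5)/(2·14) ≡ 8/11. 11⁻¹ ≡ 14 (mod 17), so λ ≡ 8·14 ≡ 10.
  x = λ² - 16 - 16 = 100 - 32 ≡ 0; y = λ·(16 - 0) - 14 ≡ 10. → (0, 10)
3G: (0, 10) + (16, 14). λ = (14 - 10)/(16 - 0) ≡ 4/16 mod 17. 16⁻¹ ≡ 16 (mod 17), so λ ≡ 13.
  x = λ² - 0 - 16 = 169 - 16 ≡ 0; y = λ·(0 - 0) - 10 ≡ 7. → (0, 7)
4G: (0, 7) + (16, 14). λ = (14 - 7)/(16 - 0) ≡ 7/16 mod 17. 16⁻¹ ≡ 16 (mod 17) since 16·16 = 256 ≡ 1, so λ ≡ 10.
  x = λ² - 0 - 16 = 100 - 16 ≡ 16; y = λ·(0 - 16) - 7 ≡ 3. → (16, 3)
5G: (16, 3) + (16, 14): same x and y₁ ≡ -y₂, so the sum is the point at infinity.
6G: the point at infinity + (16, 14) = (16, 14) (identity).
7G: tangent at (16, 14): λ = (3·16² + 5)/(2·14) ≡ 8/11. 11⁻¹ ≡ 14 (mod 17), so λ ≡ 8·14 ≡ 10.
  x = λ² - 16 - 16 = 100 - 32 ≡ 0; y = λ·(16 - 0) - 14 ≡ 10. → (0, 10)
8G: (0, 10) + (16, 14). λ = (14 - 10)/(16 - 0) ≡ 4/16 mod 17. 16⁻¹ ≡ 16 (mod 17) since 16·16 = 256 ≡ 1, so λ ≡ 13.
  x = λ² - 0 - 16 = 169 - 16 ≡ 0; y = λ·(0 - 0) - 10 ≡ 7. → (0, 7)
9G: (0, 7) + (16, 14). λ = (14 - 7)/(16 - 0) ≡ 7/16 mod 17. 16⁻¹ ≡ 16 (mod 17) since 16·16 = 256 ≡ 1, so λ ≡ 10.
  x = λ² - 0 - 16 = 100 - 16 ≡ 16; y = λ·(0 - 16) - 7 ≡ 3. → (16, 3)

(16, 3)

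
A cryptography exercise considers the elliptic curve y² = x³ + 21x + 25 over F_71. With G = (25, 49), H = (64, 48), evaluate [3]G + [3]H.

(23, 45)

First 3G:
Repeated addition: build up to 3G.
2G: tangent at (25, 49): λ = (3·25² + 21)/(2·49) ≡ 50/27. 27⁻¹ ≡ 50 (mod 71), so λ ≡ 50·50 ≡ 15.
  x = λ² - 25 - 25 = 225 - 50 ≡ 33; y = λ·(25 - 33) - 49 ≡ 44. → (33, 44)
3G: (33, 44) + (25, 49). λ = (49 - 44)/(25 - 33) ≡ 5/63 mod 71. 63⁻¹ ≡ 62 (mod 71), so λ ≡ 26.
  x = λ² - 33 - 25 = 676 - 58 ≡ 50; y = λ·(33 - 50) - 44 ≡ 11. → (50, 11)
3G = (50, 11).
Next 3H:
Repeated addition: build up to 3H.
2H: tangent at (64, 48): λ = (3·64² + 21)/(2·48) ≡ 26/25. 25⁻¹ ≡ 54 (mod 71), so λ ≡ 26·54 ≡ 55.
  x = λ² - 64 - 64 = 3025 - 128 ≡ 57; y = λ·(64 - 57) - 48 ≡ 53. → (57, 53)
3H: (57, 53) + (64, 48). λ = (48 - 53)/(64 - 57) ≡ 66/7 mod 71. 7⁻¹ ≡ 61 (mod 71), so λ ≡ 50.
  x = λ² - 57 - 64 = 2500 - 121 ≡ 36; y = λ·(57 - 36) - 53 ≡ 3. → (36, 3)
3H = (36, 3).
Finally 3G + 3H:
(50, 11) + (36, 3). λ = (3 - 11)/(36 - 50) ≡ 63/57 mod 71. 57⁻¹ ≡ 5 (mod 71), so λ ≡ 31.
  x = λ² - 50 - 36 = 961 - 86 ≡ 23; y = λ·(50 - 23) - 11 ≡ 45. → (23, 45)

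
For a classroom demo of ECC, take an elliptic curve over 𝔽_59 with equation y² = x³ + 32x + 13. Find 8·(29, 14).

Write G = (29, 14).
Repeated addition: build up to 8G.
2G: tangent at (29, 14): λ = (3·29² + 32)/(2·14) ≡ 18/28. 28⁻¹ ≡ 19 (mod 59) since 28·19 = 532 ≡ 1, so λ ≡ 18·19 ≡ 47.
  x = λ² - 29 - 29 = 2209 - 58 ≡ 27; y = λ·(29 - 27) - 14 ≡ 21. → (27, 21)
3G: (27, 21) + (29, 14). λ = (14 - 21)/(29 - 27) ≡ 52/2 mod 59. 2⁻¹ ≡ 30 (mod 59), so λ ≡ 26.
  x = λ² - 27 - 29 = 676 - 56 ≡ 30; y = λ·(27 - 30) - 21 ≡ 19. → (30, 19)
4G: (30, 19) + (29, 14). λ = (14 - 19)/(29 - 30) ≡ 54/58 mod 59. 58⁻¹ ≡ 58 (mod 59) since 58·58 = 3364 ≡ 1, so λ ≡ 5.
  x = λ² - 30 - 29 = 25 - 59 ≡ 25; y = λ·(30 - 25) - 19 ≡ 6. → (25, 6)
5G: (25, 6) + (29, 14). λ = (14 - 6)/(29 - 25) ≡ 8/4 mod 59. 4⁻¹ ≡ 15 (mod 59), so λ ≡ 2.
  x = λ² - 25 - 29 = 4 - 54 ≡ 9; y = λ·(25 - 9) - 6 ≡ 26. → (9, 26)
6G: (9, 26) + (29, 14). λ = (14 - 26)/(29 - 9) ≡ 47/20 mod 59. 20⁻¹ ≡ 3 (mod 59) since 20·3 = 60 ≡ 1, so λ ≡ 23.
  x = λ² - 9 - 29 = 529 - 38 ≡ 19; y = λ·(9 - 19) - 26 ≡ 39. → (19, 39)
7G: (19, 39) + (29, 14). λ = (14 - 39)/(29 - 19) ≡ 34/10 mod 59. 10⁻¹ ≡ 6 (mod 59), so λ ≡ 27.
  x = λ² - 19 - 29 = 729 - 48 ≡ 32; y = λ·(19 - 32) - 39 ≡ 23. → (32, 23)
8G: (32, 23) + (29, 14). λ = (14 - 23)/(29 - 32) ≡ 50/56 mod 59. 56⁻¹ ≡ 39 (mod 59) since 56·39 = 2184 ≡ 1, so λ ≡ 3.
  x = λ² - 32 - 29 = 9 - 61 ≡ 7; y = λ·(32 - 7) - 23 ≡ 52. → (7, 52)

(7, 52)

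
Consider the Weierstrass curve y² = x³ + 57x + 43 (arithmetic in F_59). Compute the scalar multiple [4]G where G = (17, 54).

Double-and-add on 4 = (100)₂. Start with G = (17, 54) for the leading 1-bit.
double: tangent at (17, 54): λ = (3·17² + 57)/(2·54) ≡ 39/49. 49⁻¹ ≡ 53 (mod 59) since 49·53 = 2597 ≡ 1, so λ ≡ 39·53 ≡ 2.
  x = λ² - 17 - 17 = 4 - 34 ≡ 29; y = λ·(17 - 29) - 54 ≡ 40. → (29, 40)
double: tangent at (29, 40): λ = (3·29² + 57)/(2·40) ≡ 43/21. 21⁻¹ ≡ 45 (mod 59), so λ ≡ 43·45 ≡ 47.
  x = λ² - 29 - 29 = 2209 - 58 ≡ 27; y = λ·(29 - 27) - 40 ≡ 54. → (27, 54)

(27, 54)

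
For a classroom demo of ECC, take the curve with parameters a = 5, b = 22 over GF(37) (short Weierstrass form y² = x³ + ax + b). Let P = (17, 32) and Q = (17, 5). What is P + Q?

The two points share x = 17 and their y-coordinates satisfy 32 + 5 ≡ 0 (mod 37), so they are inverses. Their sum is ∞.

O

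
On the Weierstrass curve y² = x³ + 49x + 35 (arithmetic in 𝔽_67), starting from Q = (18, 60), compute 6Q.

(57, 35)

Double-and-add on 6 = (110)₂. Start with Q = (18, 60) for the leading 1-bit.
double: tangent at (18, 60): λ = (3·18² + 49)/(2·60) ≡ 16/53. 53⁻¹ ≡ 43 (mod 67), so λ ≡ 16·43 ≡ 18.
  x = λ² - 18 - 18 = 324 - 36 ≡ 20; y = λ·(18 - 20) - 60 ≡ 38. → (20, 38)
add Q: (20, 38) + (18, 60). λ = (60 - 38)/(18 - 20) ≡ 22/65 mod 67. 65⁻¹ ≡ 33 (mod 67) since 65·33 = 2145 ≡ 1, so λ ≡ 56.
  x = λ² - 20 - 18 = 3136 - 38 ≡ 16; y = λ·(20 - 16) - 38 ≡ 52. → (16, 52)
double: tangent at (16, 52): λ = (3·16² + 49)/(2·52) ≡ 13/37. 37⁻¹ ≡ 29 (mod 67), so λ ≡ 13·29 ≡ 42.
  x = λ² - 16 - 16 = 1764 - 32 ≡ 57; y = λ·(16 - 57) - 52 ≡ 35. → (57, 35)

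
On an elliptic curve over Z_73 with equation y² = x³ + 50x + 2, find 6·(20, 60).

(37, 50)

Write P = (20, 60).
Double-and-add on 6 = (110)₂. Start with P = (20, 60) for the leading 1-bit.
double: tangent at (20, 60): λ = (3·20² + 50)/(2·60) ≡ 9/47. 47⁻¹ ≡ 14 (mod 73), so λ ≡ 9·14 ≡ 53.
  x = λ² - 20 - 20 = 2809 - 40 ≡ 68; y = λ·(20 - 68) - 60 ≡ 24. → (68, 24)
add P: (68, 24) + (20, 60). λ = (60 - 24)/(20 - 68) ≡ 36/25 mod 73. 25⁻¹ ≡ 38 (mod 73), so λ ≡ 54.
  x = λ² - 68 - 20 = 2916 - 88 ≡ 54; y = λ·(68 - 54) - 24 ≡ 2. → (54, 2)
double: tangent at (54, 2): λ = (3·54² + 50)/(2·2) ≡ 38/4. 4⁻¹ ≡ 55 (mod 73) since 4·55 = 220 ≡ 1, so λ ≡ 38·55 ≡ 46.
  x = λ² - 54 - 54 = 2116 - 108 ≡ 37; y = λ·(54 - 37) - 2 ≡ 50. → (37, 50)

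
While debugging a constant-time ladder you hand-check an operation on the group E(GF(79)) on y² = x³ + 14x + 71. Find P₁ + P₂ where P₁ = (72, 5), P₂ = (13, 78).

(17, 18)

(72, 5) + (13, 78). λ = (78 - 5)/(13 - 72) ≡ 73/20 mod 79. 20⁻¹ ≡ 4 (mod 79), so λ ≡ 55.
  x = λ² - 72 - 13 = 3025 - 85 ≡ 17; y = λ·(72 - 17) - 5 ≡ 18. → (17, 18)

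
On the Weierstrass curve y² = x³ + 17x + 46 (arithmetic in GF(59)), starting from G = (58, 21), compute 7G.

Repeated addition: build up to 7G.
2G: tangent at (58, 21): λ = (3·58² + 17)/(2·21) ≡ 20/42. 42⁻¹ ≡ 52 (mod 59) since 42·52 = 2184 ≡ 1, so λ ≡ 20·52 ≡ 37.
  x = λ² - 58 - 58 = 1369 - 116 ≡ 14; y = λ·(58 - 14) - 21 ≡ 14. → (14, 14)
3G: (14, 14) + (58, 21). λ = (21 - 14)/(58 - 14) ≡ 7/44 mod 59. 44⁻¹ ≡ 55 (mod 59), so λ ≡ 31.
  x = λ² - 14 - 58 = 961 - 72 ≡ 4; y = λ·(14 - 4) - 14 ≡ 1. → (4, 1)
4G: (4, 1) + (58, 21). λ = (21 - 1)/(58 - 4) ≡ 20/54 mod 59. 54⁻¹ ≡ 47 (mod 59) since 54·47 = 2538 ≡ 1, so λ ≡ 55.
  x = λ² - 4 - 58 = 3025 - 62 ≡ 13; y = λ·(4 - 13) - 1 ≡ 35. → (13, 35)
5G: (13, 35) + (58, 21). λ = (21 - 35)/(58 - 13) ≡ 45/45 mod 59. 45⁻¹ ≡ 21 (mod 59) since 45·21 = 945 ≡ 1, so λ ≡ 1.
  x = λ² - 13 - 58 = 1 - 71 ≡ 48; y = λ·(13 - 48) - 35 ≡ 48. → (48, 48)
6G: (48, 48) + (58, 21). λ = (21 - 48)/(58 - 48) ≡ 32/10 mod 59. 10⁻¹ ≡ 6 (mod 59), so λ ≡ 15.
  x = λ² - 48 - 58 = 225 - 106 ≡ 1; y = λ·(48 - 1) - 48 ≡ 8. → (1, 8)
7G: (1, 8) + (58, 21). λ = (21 - 8)/(58 - 1) ≡ 13/57 mod 59. 57⁻¹ ≡ 29 (mod 59) since 57·29 = 1653 ≡ 1, so λ ≡ 23.
  x = λ² - 1 - 58 = 529 - 59 ≡ 57; y = λ·(1 - 57) - 8 ≡ 2. → (57, 2)

(57, 2)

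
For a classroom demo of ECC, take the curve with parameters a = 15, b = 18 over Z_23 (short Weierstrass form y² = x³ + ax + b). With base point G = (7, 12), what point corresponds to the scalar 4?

(4, 21)

Double-and-add on 4 = (100)₂. Start with G = (7, 12) for the leading 1-bit.
double: tangent at (7, 12): λ = (3·7² + 15)/(2·12) ≡ 1/1. 1⁻¹ ≡ 1 (mod 23) since 1·1 = 1 ≡ 1, so λ ≡ 1·1 ≡ 1.
  x = λ² - 7 - 7 = 1 - 14 ≡ 10; y = λ·(7 - 10) - 12 ≡ 8. → (10, 8)
double: tangent at (10, 8): λ = (3·10² + 15)/(2·8) ≡ 16/16. 16⁻¹ ≡ 13 (mod 23) since 16·13 = 208 ≡ 1, so λ ≡ 16·13 ≡ 1.
  x = λ² - 10 - 10 = 1 - 20 ≡ 4; y = λ·(10 - 4) - 8 ≡ 21. → (4, 21)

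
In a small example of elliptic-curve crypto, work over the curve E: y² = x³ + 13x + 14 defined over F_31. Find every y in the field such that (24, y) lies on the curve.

x³ + 13x + 14 = 14150 ≡ 14 (mod 31).
Square roots of 14 mod 31: 13 and 18 (since 13² = 169 ≡ 14).

13, 18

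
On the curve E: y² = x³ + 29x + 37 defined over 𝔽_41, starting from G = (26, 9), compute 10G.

(37, 29)

Repeated addition: build up to 10G.
2G: tangent at (26, 9): λ = (3·26² + 29)/(2·9) ≡ 7/18. 18⁻¹ ≡ 16 (mod 41), so λ ≡ 7·16 ≡ 30.
  x = λ² - 26 - 26 = 900 - 52 ≡ 28; y = λ·(26 - 28) - 9 ≡ 13. → (28, 13)
3G: (28, 13) + (26, 9). λ = (9 - 13)/(26 - 28) ≡ 37/39 mod 41. 39⁻¹ ≡ 20 (mod 41), so λ ≡ 2.
  x = λ² - 28 - 26 = 4 - 54 ≡ 32; y = λ·(28 - 32) - 13 ≡ 20. → (32, 20)
4G: (32, 20) + (26, 9). λ = (9 - 20)/(26 - 32) ≡ 30/35 mod 41. 35⁻¹ ≡ 34 (mod 41) since 35·34 = 1190 ≡ 1, so λ ≡ 36.
  x = λ² - 32 - 26 = 1296 - 58 ≡ 8; y = λ·(32 - 8) - 20 ≡ 24. → (8, 24)
5G: (8, 24) + (26, 9). λ = (9 - 24)/(26 - 8) ≡ 26/18 mod 41. 18⁻¹ ≡ 16 (mod 41) since 18·16 = 288 ≡ 1, so λ ≡ 6.
  x = λ² - 8 - 26 = 36 - 34 ≡ 2; y = λ·(8 - 2) - 24 ≡ 12. → (2, 12)
6G: (2, 12) + (26, 9). λ = (9 - 12)/(26 - 2) ≡ 38/24 mod 41. 24⁻¹ ≡ 12 (mod 41) since 24·12 = 288 ≡ 1, so λ ≡ 5.
  x = λ² - 2 - 26 = 25 - 28 ≡ 38; y = λ·(2 - 38) - 12 ≡ 13. → (38, 13)
7G: (38, 13) + (26, 9). λ = (9 - 13)/(26 - 38) ≡ 37/29 mod 41. 29⁻¹ ≡ 17 (mod 41), so λ ≡ 14.
  x = λ² - 38 - 26 = 196 - 64 ≡ 9; y = λ·(38 - 9) - 13 ≡ 24. → (9, 24)
8G: (9, 24) + (26, 9). λ = (9 - 24)/(26 - 9) ≡ 26/17 mod 41. 17⁻¹ ≡ 29 (mod 41) since 17·29 = 493 ≡ 1, so λ ≡ 16.
  x = λ² - 9 - 26 = 256 - 35 ≡ 16; y = λ·(9 - 16) - 24 ≡ 28. → (16, 28)
9G: (16, 28) + (26, 9). λ = (9 - 28)/(26 - 16) ≡ 22/10 mod 41. 10⁻¹ ≡ 37 (mod 41), so λ ≡ 35.
  x = λ² - 16 - 26 = 1225 - 42 ≡ 35; y = λ·(16 - 35) - 28 ≡ 4. → (35, 4)
10G: (35, 4) + (26, 9). λ = (9 - 4)/(26 - 35) ≡ 5/32 mod 41. 32⁻¹ ≡ 9 (mod 41) since 32·9 = 288 ≡ 1, so λ ≡ 4.
  x = λ² - 35 - 26 = 16 - 61 ≡ 37; y = λ·(35 - 37) - 4 ≡ 29. → (37, 29)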